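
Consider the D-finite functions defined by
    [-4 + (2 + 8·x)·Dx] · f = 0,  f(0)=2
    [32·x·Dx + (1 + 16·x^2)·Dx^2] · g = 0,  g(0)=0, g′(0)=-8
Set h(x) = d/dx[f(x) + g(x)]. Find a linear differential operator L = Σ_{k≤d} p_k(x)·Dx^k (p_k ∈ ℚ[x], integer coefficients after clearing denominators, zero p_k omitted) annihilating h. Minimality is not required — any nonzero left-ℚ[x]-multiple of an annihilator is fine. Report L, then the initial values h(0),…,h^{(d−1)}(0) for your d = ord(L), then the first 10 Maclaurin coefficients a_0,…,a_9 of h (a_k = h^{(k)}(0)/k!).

L = (-32 - 320·x + 1536·x^2 + 3072·x^3) + (-22 - 128·x + 320·x^2 + 6144·x^3 + 10752·x^4)·Dx + (-1 + 12·x + 96·x^2 + 384·x^3 + 1792·x^4 + 3072·x^5)·Dx^2  (order 2).
h: a_k = -4, -8, 152, -80, -1768, -1008, 36464, -13728, -472808, -194480, …
ICs: h(0) = -4, h′(0) = -8.

f: a_k = 2, 4, -4, 8, -20, 56, -168, 528, -1716, 5720, …
g: a_k = 0, -8, 0, 128/3, 0, -2048/5, 0, 32768/7, 0, -524288/9, …
Weyl lclm of L_f,L_g ⇒ L₀ (ord ≤ 3).
h₀' ⇒ L via d/dx closure of L₀.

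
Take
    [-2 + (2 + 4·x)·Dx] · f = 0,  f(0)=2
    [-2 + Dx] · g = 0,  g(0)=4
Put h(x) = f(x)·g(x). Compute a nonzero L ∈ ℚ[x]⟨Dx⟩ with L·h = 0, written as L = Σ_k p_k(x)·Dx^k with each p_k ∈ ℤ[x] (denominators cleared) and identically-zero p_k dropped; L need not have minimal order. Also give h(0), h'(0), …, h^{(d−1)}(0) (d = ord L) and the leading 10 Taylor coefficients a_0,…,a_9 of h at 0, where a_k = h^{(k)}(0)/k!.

L = (-3 - 4·x) + (1 + 2·x)·Dx  (order 1).
h: a_k = 8, 24, 28, 68/3, 11, 107/15, -89/90, 1123/210, -39551/5040, 88853/6480, …
ICs: h(0) = 8.

f: a_k = 2, 2, -1, 1, -5/4, 7/4, -21/8, 33/8, -429/64, 715/64, …
g: a_k = 4, 8, 8, 16/3, 8/3, 16/15, 16/45, 32/315, 8/315, 16/2835, …
f·g: L₀ = L_f ⊗_s L_g, ord ≤ 1·1.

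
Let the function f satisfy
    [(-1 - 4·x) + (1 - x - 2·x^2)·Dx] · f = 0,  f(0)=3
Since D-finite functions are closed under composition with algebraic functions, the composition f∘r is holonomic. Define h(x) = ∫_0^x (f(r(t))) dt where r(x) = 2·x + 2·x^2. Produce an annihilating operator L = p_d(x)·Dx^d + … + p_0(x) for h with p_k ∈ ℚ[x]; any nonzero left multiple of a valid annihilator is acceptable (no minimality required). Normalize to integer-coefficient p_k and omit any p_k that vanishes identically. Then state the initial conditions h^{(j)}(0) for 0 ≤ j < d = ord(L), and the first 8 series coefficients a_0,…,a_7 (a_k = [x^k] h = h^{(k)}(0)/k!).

L = (2 + 20·x + 48·x^2 + 32·x^3)·Dx + (-1 + 2·x + 10·x^2 + 16·x^3 + 8·x^4)·Dx^2  (order 2).
h: a_k = 0, 3, 3, 14, 48, 924/5, 748, 21624/7, …
ICs: h(0) = 0, h′(0) = 3.

f: a_k = 3, 3, 9, 15, 33, 63, 129, 255, …
L₀ from L_f via x↦r, Dx↦r'^{-1}Dx.
h=∫₀ˣh₀: take L = L₀·Dx.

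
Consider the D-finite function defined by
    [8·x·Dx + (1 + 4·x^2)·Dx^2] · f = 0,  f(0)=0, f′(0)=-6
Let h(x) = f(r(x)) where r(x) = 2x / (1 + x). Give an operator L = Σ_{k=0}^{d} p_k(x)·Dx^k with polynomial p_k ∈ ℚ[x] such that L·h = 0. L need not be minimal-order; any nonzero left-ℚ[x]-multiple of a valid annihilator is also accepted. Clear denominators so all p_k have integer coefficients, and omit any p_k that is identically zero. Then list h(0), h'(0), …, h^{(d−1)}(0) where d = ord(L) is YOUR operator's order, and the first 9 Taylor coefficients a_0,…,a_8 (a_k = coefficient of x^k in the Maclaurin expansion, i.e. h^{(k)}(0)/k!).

f: a_k = 0, -6, 0, 8, 0, -96/5, 0, 384/7, 0, …
L₀ from L_f via x↦r, Dx↦r'^{-1}Dx.
L = (2 + 34·x)·Dx + (1 + 2·x + 17·x^2)·Dx^2  (order 2).
h: a_k = 0, -12, 12, 52, -180, -1212/5, 2444, -8724/7, -28980, …
ICs: h(0) = 0, h′(0) = -12.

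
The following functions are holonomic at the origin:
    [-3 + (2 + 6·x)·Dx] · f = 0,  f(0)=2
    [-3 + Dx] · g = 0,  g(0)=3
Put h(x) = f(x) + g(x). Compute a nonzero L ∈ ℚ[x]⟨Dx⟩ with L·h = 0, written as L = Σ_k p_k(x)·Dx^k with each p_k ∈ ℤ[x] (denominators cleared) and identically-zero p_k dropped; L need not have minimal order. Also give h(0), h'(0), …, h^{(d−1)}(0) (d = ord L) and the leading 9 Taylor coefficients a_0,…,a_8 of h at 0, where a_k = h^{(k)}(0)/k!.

L = (27 + 54·x) + (-15 - 72·x - 108·x^2)·Dx + (2 + 18·x + 36·x^2)·Dx^2  (order 2).
h: a_k = 5, 12, 45/4, 135/8, 243/64, 12393/640, -68769/2560, 2572641/35840, -98233479/573440, …
ICs: h(0) = 5, h′(0) = 12.

f: a_k = 2, 3, -9/4, 27/8, -405/64, 1701/128, -15309/512, 72171/1024, -2814669/16384, …
g: a_k = 3, 9, 27/2, 27/2, 81/8, 243/40, 243/80, 729/560, 2187/4480, …
f+g: L₀ = lclm(L_f,L_g), ord ≤ 1+1.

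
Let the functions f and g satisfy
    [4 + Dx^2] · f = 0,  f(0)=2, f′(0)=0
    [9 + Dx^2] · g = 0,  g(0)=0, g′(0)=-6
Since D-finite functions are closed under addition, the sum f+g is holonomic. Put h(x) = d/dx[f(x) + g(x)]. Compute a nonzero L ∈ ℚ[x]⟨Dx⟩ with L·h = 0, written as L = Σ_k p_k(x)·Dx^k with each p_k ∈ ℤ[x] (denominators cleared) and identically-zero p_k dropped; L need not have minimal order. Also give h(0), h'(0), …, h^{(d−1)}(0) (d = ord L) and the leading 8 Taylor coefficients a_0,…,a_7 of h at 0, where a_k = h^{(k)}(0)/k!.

f: a_k = 2, 0, -4, 0, 4/3, 0, -8/45, 0, …
g: a_k = 0, -6, 0, 9, 0, -81/20, 0, 243/280, …
Weyl lclm of L_f,L_g ⇒ L₀ (ord ≤ 4).
h₀' ⇒ L via d/dx closure of L₀.
L = 36 + 13·Dx^2 + Dx^4  (order 4).
h: a_k = -6, -8, 27, 16/3, -81/4, -16/15, 243/40, 32/315, …
ICs: h(0) = -6, h′(0) = -8, h′′(0) = 54, h′′′(0) = 32.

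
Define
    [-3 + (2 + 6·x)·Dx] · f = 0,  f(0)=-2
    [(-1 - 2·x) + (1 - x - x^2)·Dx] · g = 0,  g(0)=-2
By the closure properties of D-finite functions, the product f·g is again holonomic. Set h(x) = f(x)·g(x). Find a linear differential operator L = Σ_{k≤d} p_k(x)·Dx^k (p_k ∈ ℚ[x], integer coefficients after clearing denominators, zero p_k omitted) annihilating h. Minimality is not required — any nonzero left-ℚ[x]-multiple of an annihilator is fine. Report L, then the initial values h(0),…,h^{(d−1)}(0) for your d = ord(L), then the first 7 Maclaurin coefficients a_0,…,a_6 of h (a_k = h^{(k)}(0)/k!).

f: a_k = -2, -3, 9/4, -27/8, 405/64, -1701/128, 15309/512, …
g: a_k = -2, -2, -4, -6, -10, -16, -26, …
h₀=f·g: eliminate ⇒ L₀, order ≤ 1·1.
L = (5 + 7·x + 9·x^2) + (-2 - 4·x + 8·x^2 + 6·x^3)·Dx  (order 1).
h: a_k = 4, 10, 19/2, 105/4, 739/32, 4859/64, 10039/256, …
ICs: h(0) = 4.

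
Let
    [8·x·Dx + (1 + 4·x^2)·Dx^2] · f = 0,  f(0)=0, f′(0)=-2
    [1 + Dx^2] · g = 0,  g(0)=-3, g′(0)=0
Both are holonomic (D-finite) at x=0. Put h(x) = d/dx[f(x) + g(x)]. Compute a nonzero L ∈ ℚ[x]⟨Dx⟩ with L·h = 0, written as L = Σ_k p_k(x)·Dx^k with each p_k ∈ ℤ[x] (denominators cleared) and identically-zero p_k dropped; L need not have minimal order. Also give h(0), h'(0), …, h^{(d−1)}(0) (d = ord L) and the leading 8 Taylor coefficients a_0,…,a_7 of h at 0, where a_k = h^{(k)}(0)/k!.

f: a_k = 0, -2, 0, 8/3, 0, -32/5, 0, 128/7, …
g: a_k = -3, 0, 3/2, 0, -1/8, 0, 1/240, 0, …
Sum ⇒ L₀ = lclm(L_f,L_g) in ℚ(x)⟨Dx⟩.
Derive L from L₀ (diff closure).
L = (-376·x + 1600·x^3 + 128·x^5) + (-7 + 76·x^2 + 432·x^4 + 64·x^6)·Dx + (-376·x + 1600·x^3 + 128·x^5)·Dx^2 + (-7 + 76·x^2 + 432·x^4 + 64·x^6)·Dx^3  (order 3).
h: a_k = -2, 3, 8, -1/2, -32, 1/40, 128, -1/1680, …
ICs: h(0) = -2, h′(0) = 3, h′′(0) = 16.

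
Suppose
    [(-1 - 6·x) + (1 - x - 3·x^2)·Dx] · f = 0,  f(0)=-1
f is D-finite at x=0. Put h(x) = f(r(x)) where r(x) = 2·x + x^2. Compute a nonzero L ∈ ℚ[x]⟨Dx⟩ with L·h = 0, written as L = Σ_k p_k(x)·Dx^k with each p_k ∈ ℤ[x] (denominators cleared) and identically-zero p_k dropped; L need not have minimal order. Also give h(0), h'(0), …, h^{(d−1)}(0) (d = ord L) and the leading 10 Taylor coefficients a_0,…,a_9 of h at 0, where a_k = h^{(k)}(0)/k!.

L = (2 + 26·x + 36·x^2 + 12·x^3) + (-1 + 2·x + 13·x^2 + 12·x^3 + 3·x^4)·Dx  (order 1).
h: a_k = -1, -2, -17, -72, -392, -1930, -9871, -49752, -252163, -1275344, …
ICs: h(0) = -1.

f: a_k = -1, -1, -4, -7, -19, -40, -97, -217, -508, -1159, …
L₀ from L_f via x↦r, Dx↦r'^{-1}Dx.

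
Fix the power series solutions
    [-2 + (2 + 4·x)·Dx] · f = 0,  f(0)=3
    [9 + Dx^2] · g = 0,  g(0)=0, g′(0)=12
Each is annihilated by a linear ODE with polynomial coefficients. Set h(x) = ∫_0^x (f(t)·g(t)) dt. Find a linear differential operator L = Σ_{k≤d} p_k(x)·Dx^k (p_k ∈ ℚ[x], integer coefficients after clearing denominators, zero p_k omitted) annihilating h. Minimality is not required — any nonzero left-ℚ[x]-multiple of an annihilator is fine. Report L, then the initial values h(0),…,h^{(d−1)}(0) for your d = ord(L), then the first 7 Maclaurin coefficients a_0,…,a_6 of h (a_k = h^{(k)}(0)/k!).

L = (12 + 36·x + 36·x^2)·Dx + (-2 - 4·x)·Dx^2 + (1 + 4·x + 4·x^2)·Dx^3  (order 3).
h: a_k = 0, 0, 18, 12, -18, -36/5, 24/5, …
ICs: h(0) = 0, h′(0) = 0, h′′(0) = 36.

f: a_k = 3, 3, -3/2, 3/2, -15/8, 21/8, -63/16, …
g: a_k = 0, 12, 0, -18, 0, 81/10, 0, …
f·g: L₀ = L_f ⊗_s L_g, ord ≤ 1·2.
h=∫₀ˣh₀: take L = L₀·Dx.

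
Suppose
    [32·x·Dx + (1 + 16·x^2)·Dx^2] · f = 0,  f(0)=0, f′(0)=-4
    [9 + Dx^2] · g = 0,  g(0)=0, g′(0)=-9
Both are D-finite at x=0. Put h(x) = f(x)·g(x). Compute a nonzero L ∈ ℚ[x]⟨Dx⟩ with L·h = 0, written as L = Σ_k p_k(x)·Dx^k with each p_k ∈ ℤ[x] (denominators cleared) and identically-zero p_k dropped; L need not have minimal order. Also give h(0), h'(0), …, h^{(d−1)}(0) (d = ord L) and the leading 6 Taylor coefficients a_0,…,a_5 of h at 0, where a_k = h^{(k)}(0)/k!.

f: a_k = 0, -4, 0, 64/3, 0, -1024/5, …
g: a_k = 0, -9, 0, 27/2, 0, -243/40, …
Product ⇒ symmetric product L₀, ord ≤ 4.
L = (16425 + 696384·x^2 + 2778624·x^4 + 11943936·x^6 + 47775744·x^8) + (23616·x + 543744·x^3 + 3981312·x^5 + 21233664·x^7)·Dx + (2050 + 87168·x^2 + 470016·x^4 + 2654208·x^6 + 10616832·x^8)·Dx^2 + (2624·x + 60416·x^3 + 442368·x^5 + 2359296·x^7)·Dx^3 + (25 + 1088·x^2 + 17920·x^4 + 147456·x^6 + 589824·x^8)·Dx^4  (order 4).
h: a_k = 0, 0, 36, 0, -246, 0, …
ICs: h(0) = 0, h′(0) = 0, h′′(0) = 72, h′′′(0) = 0.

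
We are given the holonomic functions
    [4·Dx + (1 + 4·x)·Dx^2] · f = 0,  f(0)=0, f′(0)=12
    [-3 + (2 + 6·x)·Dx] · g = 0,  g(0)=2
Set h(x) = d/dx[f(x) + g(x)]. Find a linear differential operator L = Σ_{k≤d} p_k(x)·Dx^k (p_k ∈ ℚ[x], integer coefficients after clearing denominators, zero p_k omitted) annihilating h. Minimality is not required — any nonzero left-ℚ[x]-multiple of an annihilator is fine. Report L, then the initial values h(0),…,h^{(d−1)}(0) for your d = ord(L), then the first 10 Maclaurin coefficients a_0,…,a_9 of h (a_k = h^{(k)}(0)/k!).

L = (84 + 144·x) + (101 + 552·x + 720·x^2)·Dx + (10 + 94·x + 288·x^2 + 288·x^3)·Dx^2  (order 2).
h: a_k = 15, -105/2, 1617/8, -12693/16, 401721/128, -3191655/256, 50836845/1024, -405467853/2048, 25896463881/32768, -206876170803/65536, …
ICs: h(0) = 15, h′(0) = -105/2.

f: a_k = 0, 12, -24, 64, -192, 3072/5, -2048, 49152/7, -24576, 262144/3, …
g: a_k = 2, 3, -9/4, 27/8, -405/64, 1701/128, -15309/512, 72171/1024, -2814669/16384, 14073345/32768, …
Weyl lclm of L_f,L_g ⇒ L₀ (ord ≤ 3).
Differentiate: ansatz ord ≤ ord L₀ ⇒ L.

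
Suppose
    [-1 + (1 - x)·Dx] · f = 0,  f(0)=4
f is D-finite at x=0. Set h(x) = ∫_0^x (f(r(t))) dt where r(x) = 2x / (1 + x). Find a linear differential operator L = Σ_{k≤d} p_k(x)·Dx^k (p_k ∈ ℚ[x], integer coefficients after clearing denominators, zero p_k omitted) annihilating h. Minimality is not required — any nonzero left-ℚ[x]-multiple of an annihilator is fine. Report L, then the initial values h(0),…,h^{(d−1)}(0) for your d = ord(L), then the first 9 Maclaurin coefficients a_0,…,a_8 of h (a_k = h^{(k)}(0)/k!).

f: a_k = 4, 4, 4, 4, 4, 4, 4, 4, 4, …
Change of var in L_f (x↦r) gives L₀.
∫: right-multiply L₀ by Dx.
L = 2·Dx + (-1 + x^2)·Dx^2  (order 2).
h: a_k = 0, 4, 4, 8/3, 2, 8/5, 4/3, 8/7, 1, …
ICs: h(0) = 0, h′(0) = 4.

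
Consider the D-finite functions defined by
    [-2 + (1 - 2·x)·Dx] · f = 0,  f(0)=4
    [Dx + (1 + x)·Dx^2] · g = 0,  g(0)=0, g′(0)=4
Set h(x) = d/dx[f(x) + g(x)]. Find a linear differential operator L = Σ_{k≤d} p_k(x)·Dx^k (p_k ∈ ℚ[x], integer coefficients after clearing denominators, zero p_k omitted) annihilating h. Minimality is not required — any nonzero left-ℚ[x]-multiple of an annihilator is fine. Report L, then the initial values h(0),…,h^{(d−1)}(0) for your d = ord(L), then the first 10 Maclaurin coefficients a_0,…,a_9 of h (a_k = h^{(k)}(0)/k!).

L = (32 + 8·x) + (22 + 56·x + 16·x^2)·Dx + (-5 + 3·x + 12·x^2 + 4·x^3)·Dx^2  (order 2).
h: a_k = 12, 28, 100, 252, 644, 1532, 3588, 8188, 18436, 40956, …
ICs: h(0) = 12, h′(0) = 28.

f: a_k = 4, 8, 16, 32, 64, 128, 256, 512, 1024, 2048, …
g: a_k = 0, 4, -2, 4/3, -1, 4/5, -2/3, 4/7, -1/2, 4/9, …
Weyl lclm of L_f,L_g ⇒ L₀ (ord ≤ 3).
h₀' ⇒ L via d/dx closure of L₀.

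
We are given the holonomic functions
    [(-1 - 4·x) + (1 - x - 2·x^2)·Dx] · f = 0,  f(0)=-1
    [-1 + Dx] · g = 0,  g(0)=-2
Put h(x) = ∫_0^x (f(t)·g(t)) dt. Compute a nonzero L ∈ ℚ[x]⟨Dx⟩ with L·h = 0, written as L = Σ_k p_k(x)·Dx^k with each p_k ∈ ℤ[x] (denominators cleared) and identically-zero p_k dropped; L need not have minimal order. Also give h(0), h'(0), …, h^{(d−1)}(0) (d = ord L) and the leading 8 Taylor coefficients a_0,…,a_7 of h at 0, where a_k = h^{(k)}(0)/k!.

L = (2 + 3·x - 2·x^2)·Dx + (-1 + x + 2·x^2)·Dx^2  (order 2).
h: a_k = 0, 2, 2, 3, 13/3, 85/12, 701/60, 50737/2520, …
ICs: h(0) = 0, h′(0) = 2.

f: a_k = -1, -1, -3, -5, -11, -21, -43, -85, …
g: a_k = -2, -2, -1, -1/3, -1/12, -1/60, -1/360, -1/2520, …
Sym-product of L_f,L_g gives L₀ (≤ ord 1).
∫: right-multiply L₀ by Dx.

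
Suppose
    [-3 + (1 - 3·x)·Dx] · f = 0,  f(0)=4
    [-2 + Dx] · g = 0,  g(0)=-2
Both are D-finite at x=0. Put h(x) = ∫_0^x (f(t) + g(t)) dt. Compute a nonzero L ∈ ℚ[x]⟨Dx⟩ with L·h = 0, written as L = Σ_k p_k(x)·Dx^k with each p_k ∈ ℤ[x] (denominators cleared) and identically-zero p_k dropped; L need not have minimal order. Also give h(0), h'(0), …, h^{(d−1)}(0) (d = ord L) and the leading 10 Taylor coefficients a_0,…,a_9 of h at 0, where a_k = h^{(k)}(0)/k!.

f: a_k = 4, 12, 36, 108, 324, 972, 2916, 8748, 26244, 78732, …
g: a_k = -2, -4, -4, -8/3, -4/3, -8/15, -8/45, -16/315, -4/315, -8/2835, …
L₀ := lclm(L_f,L_g); ord L₀ ≤ 1+1.
Integrate: L := L₀·Dx.
L = (-24 - 36·x)·Dx + (14 + 24·x - 36·x^2)·Dx^2 + (-1 - 3·x + 18·x^2)·Dx^3  (order 3).
h: a_k = 0, 2, 4, 32/3, 79/3, 968/15, 7286/45, 131212/315, 688901/630, 8266856/2835, …
ICs: h(0) = 0, h′(0) = 2, h′′(0) = 8.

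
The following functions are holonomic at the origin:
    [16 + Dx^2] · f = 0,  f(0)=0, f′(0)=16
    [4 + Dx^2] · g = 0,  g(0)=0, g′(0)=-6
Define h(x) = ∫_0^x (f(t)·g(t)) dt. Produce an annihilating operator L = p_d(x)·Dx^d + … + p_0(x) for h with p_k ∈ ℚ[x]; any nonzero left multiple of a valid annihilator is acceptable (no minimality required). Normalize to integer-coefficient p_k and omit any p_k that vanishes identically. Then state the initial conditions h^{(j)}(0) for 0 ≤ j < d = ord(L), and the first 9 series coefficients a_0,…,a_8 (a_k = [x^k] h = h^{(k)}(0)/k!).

L = 144·Dx + 40·Dx^3 + Dx^5  (order 5).
h: a_k = 0, 0, 0, -32, 0, 64, 0, -832/15, 0, …
ICs: h(0) = 0, h′(0) = 0, h′′(0) = 0, h′′′(0) = -192, h′′′′(0) = 0.

f: a_k = 0, 16, 0, -128/3, 0, 512/15, 0, -4096/315, 0, …
g: a_k = 0, -6, 0, 4, 0, -4/5, 0, 8/105, 0, …
Sym-product of L_f,L_g gives L₀ (≤ ord 4).
∫: right-multiply L₀ by Dx.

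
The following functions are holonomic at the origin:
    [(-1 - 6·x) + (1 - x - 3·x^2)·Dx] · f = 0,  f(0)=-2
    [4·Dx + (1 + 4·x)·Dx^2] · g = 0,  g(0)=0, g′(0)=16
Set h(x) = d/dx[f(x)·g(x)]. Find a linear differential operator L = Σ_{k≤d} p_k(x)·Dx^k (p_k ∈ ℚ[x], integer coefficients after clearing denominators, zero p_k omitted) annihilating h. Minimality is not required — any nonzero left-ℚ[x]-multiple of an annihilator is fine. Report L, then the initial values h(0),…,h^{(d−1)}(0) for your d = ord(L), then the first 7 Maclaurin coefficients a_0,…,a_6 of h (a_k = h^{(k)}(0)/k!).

f: a_k = -2, -2, -8, -14, -38, -80, -194, …
g: a_k = 0, 16, -32, 256/3, -256, 4096/5, -8192/3, …
h₀=f·g: eliminate ⇒ L₀, order ≤ 1·2.
Differentiate: ansatz ord ≤ ord L₀ ⇒ L.
L = (218 + 1080·x + 2592·x^2) + (-1 + 142·x + 1224·x^2 + 2016·x^3)·Dx + (-5 - 39·x - 37·x^2 + 228·x^3 + 288·x^4)·Dx^2  (order 2).
h: a_k = -32, 64, -704, 4480/3, -29536/3, 138368/5, -2102048/15, …
ICs: h(0) = -32, h′(0) = 64.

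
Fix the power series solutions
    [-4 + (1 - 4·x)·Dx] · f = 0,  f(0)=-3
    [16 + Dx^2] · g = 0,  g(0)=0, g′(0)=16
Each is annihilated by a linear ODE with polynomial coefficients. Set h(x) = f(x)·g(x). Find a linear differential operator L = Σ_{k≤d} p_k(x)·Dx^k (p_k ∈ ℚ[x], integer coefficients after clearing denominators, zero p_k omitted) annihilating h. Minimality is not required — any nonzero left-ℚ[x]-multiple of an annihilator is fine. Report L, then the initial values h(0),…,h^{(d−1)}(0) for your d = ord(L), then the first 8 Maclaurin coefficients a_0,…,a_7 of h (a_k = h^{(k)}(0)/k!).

L = (-16 + 64·x) + 8·Dx + (-1 + 4·x)·Dx^2  (order 2).
h: a_k = 0, -48, -192, -640, -2560, -51712/5, -206848/5, -17371136/105, …
ICs: h(0) = 0, h′(0) = -48.

f: a_k = -3, -12, -48, -192, -768, -3072, -12288, -49152, …
g: a_k = 0, 16, 0, -128/3, 0, 512/15, 0, -4096/315, …
Product ⇒ symmetric product L₀, ord ≤ 2.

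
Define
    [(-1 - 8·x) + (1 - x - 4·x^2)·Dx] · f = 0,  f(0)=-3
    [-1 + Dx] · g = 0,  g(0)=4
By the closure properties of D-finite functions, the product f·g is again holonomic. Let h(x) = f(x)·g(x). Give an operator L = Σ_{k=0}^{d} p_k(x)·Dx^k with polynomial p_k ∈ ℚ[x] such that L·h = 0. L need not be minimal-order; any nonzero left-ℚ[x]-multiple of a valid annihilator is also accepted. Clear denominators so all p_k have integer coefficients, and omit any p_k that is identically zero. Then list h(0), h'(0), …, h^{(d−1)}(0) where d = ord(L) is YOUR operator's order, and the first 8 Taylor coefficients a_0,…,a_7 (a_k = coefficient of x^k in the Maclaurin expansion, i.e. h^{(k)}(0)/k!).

f: a_k = -3, -3, -15, -27, -87, -195, -543, -1323, …
g: a_k = 4, 4, 2, 2/3, 1/6, 1/30, 1/180, 1/1260, …
Sym-product of L_f,L_g gives L₀ (≤ ord 1).
L = (2 + 7·x - 4·x^2) + (-1 + x + 4·x^2)·Dx  (order 1).
h: a_k = -12, -24, -78, -176, -977/2, -5963/5, -188797/60, -831287/105, …
ICs: h(0) = -12.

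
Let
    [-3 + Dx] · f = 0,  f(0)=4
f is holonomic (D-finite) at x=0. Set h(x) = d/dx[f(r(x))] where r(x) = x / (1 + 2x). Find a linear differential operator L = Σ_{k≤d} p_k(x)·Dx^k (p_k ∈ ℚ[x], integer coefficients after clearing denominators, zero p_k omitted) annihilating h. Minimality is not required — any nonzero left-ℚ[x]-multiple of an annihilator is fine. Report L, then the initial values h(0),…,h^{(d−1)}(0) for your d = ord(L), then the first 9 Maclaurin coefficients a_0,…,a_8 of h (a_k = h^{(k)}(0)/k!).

L = (-1 - 8·x) + (-1 - 4·x - 4·x^2)·Dx  (order 1).
h: a_k = 12, -12, -18, 102, -519/2, 4743/10, -12441/20, 45417/140, 1469691/1120, …
ICs: h(0) = 12.

f: a_k = 4, 12, 18, 18, 27/2, 81/10, 81/20, 243/140, 729/1120, …
h₀=f(r): pull back L_f along r ⇒ L₀.
h=h₀': d/dx-closure on L₀ ⇒ L.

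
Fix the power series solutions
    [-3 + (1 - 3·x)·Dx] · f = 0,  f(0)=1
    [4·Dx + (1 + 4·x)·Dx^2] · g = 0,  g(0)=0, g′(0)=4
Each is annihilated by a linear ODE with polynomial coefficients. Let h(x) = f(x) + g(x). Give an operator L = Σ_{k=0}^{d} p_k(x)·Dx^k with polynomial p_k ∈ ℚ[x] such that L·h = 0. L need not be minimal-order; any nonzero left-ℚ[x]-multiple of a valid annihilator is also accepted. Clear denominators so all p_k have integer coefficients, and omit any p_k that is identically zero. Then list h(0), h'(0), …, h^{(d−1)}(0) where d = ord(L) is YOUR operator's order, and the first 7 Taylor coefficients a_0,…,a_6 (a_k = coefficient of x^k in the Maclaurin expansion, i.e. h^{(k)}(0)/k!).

L = (204 + 144·x)·Dx + (11 + 312·x + 288·x^2)·Dx^2 + (-5 - 11·x + 54·x^2 + 72·x^3)·Dx^3  (order 3).
h: a_k = 1, 7, 1, 145/3, 17, 2239/5, 139/3, …
ICs: h(0) = 1, h′(0) = 7, h′′(0) = 2.

f: a_k = 1, 3, 9, 27, 81, 243, 729, …
g: a_k = 0, 4, -8, 64/3, -64, 1024/5, -2048/3, …
f+g: L₀ = lclm(L_f,L_g), ord ≤ 1+2.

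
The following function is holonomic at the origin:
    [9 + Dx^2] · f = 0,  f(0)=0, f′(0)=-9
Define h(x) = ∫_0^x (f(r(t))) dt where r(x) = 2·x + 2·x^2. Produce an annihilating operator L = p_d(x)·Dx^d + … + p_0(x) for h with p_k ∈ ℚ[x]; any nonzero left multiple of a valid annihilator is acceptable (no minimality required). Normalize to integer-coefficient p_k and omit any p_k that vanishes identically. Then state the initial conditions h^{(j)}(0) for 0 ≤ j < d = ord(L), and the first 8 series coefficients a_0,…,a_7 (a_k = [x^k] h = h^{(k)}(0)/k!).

L = (36 + 216·x + 432·x^2 + 288·x^3)·Dx - 2·Dx^2 + (1 + 2·x)·Dx^3  (order 3).
h: a_k = 0, 0, -9, -6, 27, 324/5, 108/5, -864/7, …
ICs: h(0) = 0, h′(0) = 0, h′′(0) = -18.

f: a_k = 0, -9, 0, 27/2, 0, -243/40, 0, 729/560, …
f∘r: x↦r, Dx↦Dx/r' in L_f ⇒ L₀.
h=∫h₀ ⇒ L = L₀·Dx.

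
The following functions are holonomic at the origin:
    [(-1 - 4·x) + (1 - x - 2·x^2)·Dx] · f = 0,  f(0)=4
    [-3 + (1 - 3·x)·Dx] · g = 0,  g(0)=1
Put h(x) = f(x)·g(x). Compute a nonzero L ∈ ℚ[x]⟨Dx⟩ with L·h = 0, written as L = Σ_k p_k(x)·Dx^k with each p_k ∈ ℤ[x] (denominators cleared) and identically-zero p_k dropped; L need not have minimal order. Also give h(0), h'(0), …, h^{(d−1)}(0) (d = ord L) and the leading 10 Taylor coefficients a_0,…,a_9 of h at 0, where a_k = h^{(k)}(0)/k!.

f: a_k = 4, 4, 12, 20, 44, 84, 172, 340, 684, 1364, …
g: a_k = 1, 3, 9, 27, 81, 243, 729, 2187, 6561, 19683, …
Sym-product of L_f,L_g gives L₀ (≤ ord 1).
L = (-4 + 2·x + 18·x^2) + (1 - 4·x + x^2 + 6·x^3)·Dx  (order 1).
h: a_k = 4, 16, 60, 200, 644, 2016, 6220, 19000, 57684, 174416, …
ICs: h(0) = 4.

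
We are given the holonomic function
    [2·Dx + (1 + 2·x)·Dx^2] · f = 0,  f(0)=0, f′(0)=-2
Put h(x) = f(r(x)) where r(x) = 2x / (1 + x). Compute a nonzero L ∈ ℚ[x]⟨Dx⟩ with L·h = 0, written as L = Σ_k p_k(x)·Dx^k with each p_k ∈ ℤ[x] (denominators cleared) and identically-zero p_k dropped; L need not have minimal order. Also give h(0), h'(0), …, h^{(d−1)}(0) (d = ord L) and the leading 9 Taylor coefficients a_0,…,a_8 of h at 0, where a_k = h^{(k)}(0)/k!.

L = (6 + 10·x)·Dx + (1 + 6·x + 5·x^2)·Dx^2  (order 2).
h: a_k = 0, -4, 12, -124/3, 156, -3124/5, 2604, -78124/7, 48828, …
ICs: h(0) = 0, h′(0) = -4.

f: a_k = 0, -2, 2, -8/3, 4, -32/5, 32/3, -128/7, 32, …
L₀ from L_f via x↦r, Dx↦r'^{-1}Dx.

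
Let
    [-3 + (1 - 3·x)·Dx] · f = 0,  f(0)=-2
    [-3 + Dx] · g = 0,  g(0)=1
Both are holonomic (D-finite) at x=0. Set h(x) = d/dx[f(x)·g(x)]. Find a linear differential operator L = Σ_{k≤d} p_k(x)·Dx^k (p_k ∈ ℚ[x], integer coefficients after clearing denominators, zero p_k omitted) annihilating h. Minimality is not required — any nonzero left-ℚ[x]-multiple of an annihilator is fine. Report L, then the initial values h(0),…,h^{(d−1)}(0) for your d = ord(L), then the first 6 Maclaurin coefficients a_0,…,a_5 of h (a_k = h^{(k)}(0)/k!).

L = (15 - 36·x + 27·x^2) + (-2 + 9·x - 9·x^2)·Dx  (order 1).
h: a_k = -12, -90, -432, -1755, -13203/2, -475551/20, …
ICs: h(0) = -12.

f: a_k = -2, -6, -18, -54, -162, -486, …
g: a_k = 1, 3, 9/2, 9/2, 27/8, 81/40, …
f·g: L₀ = L_f ⊗_s L_g, ord ≤ 1·1.
h₀' ⇒ L via d/dx closure of L₀.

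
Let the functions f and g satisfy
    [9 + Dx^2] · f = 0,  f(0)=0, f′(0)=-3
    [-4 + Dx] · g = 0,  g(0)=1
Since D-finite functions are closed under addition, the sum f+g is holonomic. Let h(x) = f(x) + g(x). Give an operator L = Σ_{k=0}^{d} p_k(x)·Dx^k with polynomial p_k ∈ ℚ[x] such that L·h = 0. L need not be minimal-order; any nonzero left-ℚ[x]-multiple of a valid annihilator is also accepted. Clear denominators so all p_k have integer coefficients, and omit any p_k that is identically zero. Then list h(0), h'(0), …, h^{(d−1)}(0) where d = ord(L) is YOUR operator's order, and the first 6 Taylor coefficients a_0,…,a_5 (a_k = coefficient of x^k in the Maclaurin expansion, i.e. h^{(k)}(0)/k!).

f: a_k = 0, -3, 0, 9/2, 0, -81/40, …
g: a_k = 1, 4, 8, 32/3, 32/3, 128/15, …
h₀=f+g: left-lcm gives L₀, ord ≤ 3.
L = -36 + 9·Dx - 4·Dx^2 + Dx^3  (order 3).
h: a_k = 1, 1, 8, 91/6, 32/3, 781/120, …
ICs: h(0) = 1, h′(0) = 1, h′′(0) = 16.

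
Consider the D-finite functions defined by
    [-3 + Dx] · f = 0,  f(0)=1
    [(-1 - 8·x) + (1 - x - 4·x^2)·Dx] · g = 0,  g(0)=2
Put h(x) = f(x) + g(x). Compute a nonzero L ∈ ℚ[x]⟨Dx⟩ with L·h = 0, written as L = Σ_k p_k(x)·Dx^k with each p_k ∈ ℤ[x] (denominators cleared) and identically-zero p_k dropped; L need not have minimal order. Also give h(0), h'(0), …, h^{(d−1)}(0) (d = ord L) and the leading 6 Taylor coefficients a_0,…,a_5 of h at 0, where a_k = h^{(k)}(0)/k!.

f: a_k = 1, 3, 9/2, 9/2, 27/8, 81/40, …
g: a_k = 2, 2, 10, 18, 58, 130, …
L₀ := lclm(L_f,L_g); ord L₀ ≤ 1+1.
L = (21 + 9·x + 396·x^2 + 288·x^3) + (-1 - 42·x - 159·x^2 + 72·x^3 + 144·x^4)·Dx + (-2 + 13·x + 9·x^2 - 56·x^3 - 48·x^4)·Dx^2  (order 2).
h: a_k = 3, 5, 29/2, 45/2, 491/8, 5281/40, …
ICs: h(0) = 3, h′(0) = 5.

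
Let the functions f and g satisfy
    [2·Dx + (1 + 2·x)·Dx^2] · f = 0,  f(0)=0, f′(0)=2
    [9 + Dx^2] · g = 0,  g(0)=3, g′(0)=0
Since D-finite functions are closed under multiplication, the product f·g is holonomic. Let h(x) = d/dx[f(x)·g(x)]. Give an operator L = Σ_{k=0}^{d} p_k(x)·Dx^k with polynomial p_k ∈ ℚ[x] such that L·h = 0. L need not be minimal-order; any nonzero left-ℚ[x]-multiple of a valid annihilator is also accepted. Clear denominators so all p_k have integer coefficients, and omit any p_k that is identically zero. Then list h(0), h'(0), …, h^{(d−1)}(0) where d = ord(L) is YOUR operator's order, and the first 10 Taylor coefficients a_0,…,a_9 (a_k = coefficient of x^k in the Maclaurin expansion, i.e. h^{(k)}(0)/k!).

f: a_k = 0, 2, -2, 8/3, -4, 32/5, -32/3, 128/7, -32, 512/9, …
g: a_k = 3, 0, -27/2, 0, 81/8, 0, -243/80, 0, 2187/4480, 0, …
f·g: L₀ = L_f ⊗_s L_g, ord ≤ 2·2.
h₀' ⇒ L via d/dx closure of L₀.
L = (-1890 - 5103·x + 24057·x^2 + 163296·x^3 + 344088·x^4 + 314928·x^5 + 104976·x^6) + (-297 + 1998·x + 19440·x^2 + 51840·x^3 + 58320·x^4 + 23328·x^5)·Dx + (-147 + 738·x + 11106·x^2 + 44064·x^3 + 80352·x^4 + 69984·x^5 + 23328·x^6)·Dx^2 + (-33 + 222·x + 2160·x^2 + 5760·x^3 + 6480·x^4 + 2592·x^5)·Dx^3 + (7 + 145·x + 937·x^2 + 2880·x^3 + 4680·x^4 + 3888·x^5 + 1296·x^6)·Dx^4  (order 4).
h: a_k = 6, -12, -57, 60, 69/4, 21/2, -2973/40, 543/5, -74649/448, 62661/224, …
ICs: h(0) = 6, h′(0) = -12, h′′(0) = -114, h′′′(0) = 360.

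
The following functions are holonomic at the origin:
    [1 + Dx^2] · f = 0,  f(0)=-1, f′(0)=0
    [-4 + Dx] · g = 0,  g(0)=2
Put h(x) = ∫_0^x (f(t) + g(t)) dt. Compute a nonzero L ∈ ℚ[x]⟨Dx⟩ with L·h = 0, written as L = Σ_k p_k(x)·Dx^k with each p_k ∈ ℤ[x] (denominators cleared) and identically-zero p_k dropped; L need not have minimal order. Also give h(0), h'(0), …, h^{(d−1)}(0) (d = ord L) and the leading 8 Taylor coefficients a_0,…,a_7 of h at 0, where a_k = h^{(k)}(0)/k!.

f: a_k = -1, 0, 1/2, 0, -1/24, 0, 1/720, 0, …
g: a_k = 2, 8, 16, 64/3, 64/3, 256/15, 512/45, 2048/315, …
f+g: L₀ = lclm(L_f,L_g), ord ≤ 2+1.
∫: right-multiply L₀ by Dx.
L = -4·Dx + Dx^2 - 4·Dx^3 + Dx^4  (order 4).
h: a_k = 0, 1, 4, 11/2, 16/3, 511/120, 128/45, 2731/1680, …
ICs: h(0) = 0, h′(0) = 1, h′′(0) = 8, h′′′(0) = 33.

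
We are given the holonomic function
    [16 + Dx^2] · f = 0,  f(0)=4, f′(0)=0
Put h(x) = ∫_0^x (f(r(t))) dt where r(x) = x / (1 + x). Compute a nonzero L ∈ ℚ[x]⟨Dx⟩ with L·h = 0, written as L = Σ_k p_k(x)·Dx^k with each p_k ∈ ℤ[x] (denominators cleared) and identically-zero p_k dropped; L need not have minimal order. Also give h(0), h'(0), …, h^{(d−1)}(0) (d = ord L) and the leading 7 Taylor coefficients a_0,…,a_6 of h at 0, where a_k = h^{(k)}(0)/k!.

f: a_k = 4, 0, -32, 0, 128/3, 0, -1024/45, …
Change of var in L_f (x↦r) gives L₀.
Integrate: L := L₀·Dx.
L = 16·Dx + (2 + 6·x + 6·x^2 + 2·x^3)·Dx^2 + (1 + 4·x + 6·x^2 + 4·x^3 + x^4)·Dx^3  (order 3).
h: a_k = 0, 4, 0, -32/3, 16, -32/3, -64/9, …
ICs: h(0) = 0, h′(0) = 4, h′′(0) = 0.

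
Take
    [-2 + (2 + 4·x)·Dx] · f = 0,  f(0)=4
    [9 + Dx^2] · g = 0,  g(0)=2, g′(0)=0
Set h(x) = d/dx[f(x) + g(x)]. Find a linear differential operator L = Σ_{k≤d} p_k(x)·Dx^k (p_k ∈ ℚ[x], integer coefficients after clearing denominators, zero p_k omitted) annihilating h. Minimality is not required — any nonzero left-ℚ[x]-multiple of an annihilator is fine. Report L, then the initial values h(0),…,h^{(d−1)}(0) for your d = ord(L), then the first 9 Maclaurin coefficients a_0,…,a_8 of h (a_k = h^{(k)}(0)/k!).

L = (-18 - 27·x - 27·x^2) + (-9 - 45·x - 81·x^2 - 54·x^3)·Dx + (-2 - 3·x - 3·x^2)·Dx^2 + (-1 - 5·x - 9·x^2 - 6·x^3)·Dx^3  (order 3).
h: a_k = 4, -22, 6, 17, 35/2, -873/20, 231/4, -29301/280, 6435/32, …
ICs: h(0) = 4, h′(0) = -22, h′′(0) = 12.

f: a_k = 4, 4, -2, 2, -5/2, 7/2, -21/4, 33/4, -429/32, …
g: a_k = 2, 0, -9, 0, 27/4, 0, -81/40, 0, 729/2240, …
f+g: L₀ = lclm(L_f,L_g), ord ≤ 1+2.
Differentiate: ansatz ord ≤ ord L₀ ⇒ L.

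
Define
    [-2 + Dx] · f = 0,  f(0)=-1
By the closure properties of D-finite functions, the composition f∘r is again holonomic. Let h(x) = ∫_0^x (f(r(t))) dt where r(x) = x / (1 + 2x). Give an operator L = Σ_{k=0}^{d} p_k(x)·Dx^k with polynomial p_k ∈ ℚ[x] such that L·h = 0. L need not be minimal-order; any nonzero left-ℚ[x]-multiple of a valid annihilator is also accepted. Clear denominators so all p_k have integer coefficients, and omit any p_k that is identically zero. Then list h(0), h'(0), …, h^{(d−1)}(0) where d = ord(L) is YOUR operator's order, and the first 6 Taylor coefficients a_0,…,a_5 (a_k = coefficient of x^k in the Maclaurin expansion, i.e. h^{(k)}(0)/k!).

f: a_k = -1, -2, -2, -4/3, -2/3, -4/15, …
h₀=f(r): pull back L_f along r ⇒ L₀.
∫: right-multiply L₀ by Dx.
L = -2·Dx + (1 + 4·x + 4·x^2)·Dx^2  (order 2).
h: a_k = 0, -1, -1, 2/3, -1/3, -2/15, …
ICs: h(0) = 0, h′(0) = -1.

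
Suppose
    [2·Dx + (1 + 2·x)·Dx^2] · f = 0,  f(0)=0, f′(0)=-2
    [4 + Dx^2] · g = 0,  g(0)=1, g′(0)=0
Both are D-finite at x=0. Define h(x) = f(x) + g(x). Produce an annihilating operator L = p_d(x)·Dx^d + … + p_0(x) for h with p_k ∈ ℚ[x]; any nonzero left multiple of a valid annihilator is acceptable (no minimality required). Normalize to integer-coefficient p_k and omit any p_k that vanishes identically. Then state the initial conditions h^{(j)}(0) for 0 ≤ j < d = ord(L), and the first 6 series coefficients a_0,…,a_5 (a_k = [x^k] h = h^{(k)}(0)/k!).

f: a_k = 0, -2, 2, -8/3, 4, -32/5, …
g: a_k = 1, 0, -2, 0, 2/3, 0, …
f+g: L₀ = lclm(L_f,L_g), ord ≤ 2+2.
L = (56 + 32·x + 32·x^2)·Dx + (12 + 40·x + 48·x^2 + 32·x^3)·Dx^2 + (14 + 8·x + 8·x^2)·Dx^3 + (3 + 10·x + 12·x^2 + 8·x^3)·Dx^4  (order 4).
h: a_k = 1, -2, 0, -8/3, 14/3, -32/5, …
ICs: h(0) = 1, h′(0) = -2, h′′(0) = 0, h′′′(0) = -16.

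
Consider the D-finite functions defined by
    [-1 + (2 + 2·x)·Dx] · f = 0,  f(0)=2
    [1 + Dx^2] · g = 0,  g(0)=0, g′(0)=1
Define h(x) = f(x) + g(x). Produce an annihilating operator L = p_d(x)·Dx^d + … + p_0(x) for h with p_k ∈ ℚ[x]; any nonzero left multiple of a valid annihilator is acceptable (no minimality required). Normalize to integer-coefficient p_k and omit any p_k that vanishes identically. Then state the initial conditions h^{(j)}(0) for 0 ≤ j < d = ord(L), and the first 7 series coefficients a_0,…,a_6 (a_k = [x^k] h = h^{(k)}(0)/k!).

L = (-7 - 8·x - 4·x^2) + (6 + 22·x + 24·x^2 + 8·x^3)·Dx + (-7 - 8·x - 4·x^2)·Dx^2 + (6 + 22·x + 24·x^2 + 8·x^3)·Dx^3  (order 3).
h: a_k = 2, 2, -1/4, -1/24, -5/64, 121/1920, -21/512, …
ICs: h(0) = 2, h′(0) = 2, h′′(0) = -1/2.

f: a_k = 2, 1, -1/4, 1/8, -5/64, 7/128, -21/512, …
g: a_k = 0, 1, 0, -1/6, 0, 1/120, 0, …
h₀=f+g: left-lcm gives L₀, ord ≤ 3.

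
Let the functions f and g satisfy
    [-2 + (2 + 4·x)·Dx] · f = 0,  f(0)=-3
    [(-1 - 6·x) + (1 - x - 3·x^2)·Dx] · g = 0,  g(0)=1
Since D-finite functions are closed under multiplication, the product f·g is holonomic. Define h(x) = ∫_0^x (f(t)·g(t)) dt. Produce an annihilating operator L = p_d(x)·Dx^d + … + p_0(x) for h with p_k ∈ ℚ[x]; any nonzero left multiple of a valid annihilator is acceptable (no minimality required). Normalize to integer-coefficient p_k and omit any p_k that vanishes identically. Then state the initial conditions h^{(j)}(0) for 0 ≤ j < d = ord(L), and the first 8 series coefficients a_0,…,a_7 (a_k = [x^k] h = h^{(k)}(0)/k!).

L = (2 + 7·x + 9·x^2)·Dx + (-1 - x + 5·x^2 + 6·x^3)·Dx^2  (order 2).
h: a_k = 0, -3, -3, -9/2, -33/4, -573/40, -231/8, -6147/112, …
ICs: h(0) = 0, h′(0) = -3.

f: a_k = -3, -3, 3/2, -3/2, 15/8, -21/8, 63/16, -99/16, …
g: a_k = 1, 1, 4, 7, 19, 40, 97, 217, …
h₀=f·g: eliminate ⇒ L₀, order ≤ 1·1.
h=∫h₀ ⇒ L = L₀·Dx.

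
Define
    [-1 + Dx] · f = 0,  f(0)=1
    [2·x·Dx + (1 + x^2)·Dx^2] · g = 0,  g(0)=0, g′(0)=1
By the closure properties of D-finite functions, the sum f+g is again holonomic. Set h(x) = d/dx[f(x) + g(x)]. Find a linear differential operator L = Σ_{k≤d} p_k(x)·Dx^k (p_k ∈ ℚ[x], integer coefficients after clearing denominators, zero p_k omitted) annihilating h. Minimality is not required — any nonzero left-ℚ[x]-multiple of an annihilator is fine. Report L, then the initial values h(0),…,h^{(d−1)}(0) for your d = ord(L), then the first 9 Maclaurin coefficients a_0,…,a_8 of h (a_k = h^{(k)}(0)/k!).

f: a_k = 1, 1, 1/2, 1/6, 1/24, 1/120, 1/720, 1/5040, 1/40320, …
g: a_k = 0, 1, 0, -1/3, 0, 1/5, 0, -1/7, 0, …
L₀ := lclm(L_f,L_g); ord L₀ ≤ 1+2.
h=h₀': d/dx-closure on L₀ ⇒ L.
L = (2 - 4·x - 2·x^2) + (-3 + 3·x + x^2 - x^3)·Dx + (1 + x + x^2 + x^3)·Dx^2  (order 2).
h: a_k = 2, 1, -1/2, 1/6, 25/24, 1/120, -719/720, 1/5040, 40321/40320, …
ICs: h(0) = 2, h′(0) = 1.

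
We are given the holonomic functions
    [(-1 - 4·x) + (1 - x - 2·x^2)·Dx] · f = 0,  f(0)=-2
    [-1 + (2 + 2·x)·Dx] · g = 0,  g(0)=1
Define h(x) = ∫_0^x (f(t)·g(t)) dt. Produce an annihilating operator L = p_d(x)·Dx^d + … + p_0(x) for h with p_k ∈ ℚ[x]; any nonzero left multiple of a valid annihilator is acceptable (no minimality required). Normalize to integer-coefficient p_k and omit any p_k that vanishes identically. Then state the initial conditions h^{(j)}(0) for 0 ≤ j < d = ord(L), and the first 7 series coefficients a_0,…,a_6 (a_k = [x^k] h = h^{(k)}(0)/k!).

f: a_k = -2, -2, -6, -10, -22, -42, -86, …
g: a_k = 1, 1/2, -1/8, 1/16, -5/128, 7/256, -21/1024, …
L₀ := L_f ⊗_s L_g (sym. prod.), ord ≤ 1.
h=∫₀ˣh₀: take L = L₀·Dx.
L = (3 + 6·x)·Dx + (-2 + 2·x + 4·x^2)·Dx^2  (order 2).
h: a_k = 0, -2, -3/2, -9/4, -103/32, -1683/320, -2223/256, …
ICs: h(0) = 0, h′(0) = -2.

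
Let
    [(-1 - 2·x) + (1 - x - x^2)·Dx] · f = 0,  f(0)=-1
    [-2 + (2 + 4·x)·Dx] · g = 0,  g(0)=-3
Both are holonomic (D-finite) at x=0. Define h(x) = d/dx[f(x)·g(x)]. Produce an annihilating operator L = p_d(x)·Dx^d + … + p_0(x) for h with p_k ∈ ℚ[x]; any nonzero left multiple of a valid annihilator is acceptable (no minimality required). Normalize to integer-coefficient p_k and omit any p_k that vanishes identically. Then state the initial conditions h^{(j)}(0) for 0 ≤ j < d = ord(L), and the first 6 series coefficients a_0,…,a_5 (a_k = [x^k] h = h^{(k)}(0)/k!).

L = (5 + 30·x + 45·x^2 + 30·x^3 + 15·x^4) + (-2 - 5·x + 10·x^3 + 15·x^4 + 6·x^5)·Dx  (order 1).
h: a_k = 6, 15, 45, 165/2, 765/4, 2637/8, …
ICs: h(0) = 6.

f: a_k = -1, -1, -2, -3, -5, -8, …
g: a_k = -3, -3, 3/2, -3/2, 15/8, -21/8, …
Sym-product of L_f,L_g gives L₀ (≤ ord 1).
h=h₀': d/dx-closure on L₀ ⇒ L.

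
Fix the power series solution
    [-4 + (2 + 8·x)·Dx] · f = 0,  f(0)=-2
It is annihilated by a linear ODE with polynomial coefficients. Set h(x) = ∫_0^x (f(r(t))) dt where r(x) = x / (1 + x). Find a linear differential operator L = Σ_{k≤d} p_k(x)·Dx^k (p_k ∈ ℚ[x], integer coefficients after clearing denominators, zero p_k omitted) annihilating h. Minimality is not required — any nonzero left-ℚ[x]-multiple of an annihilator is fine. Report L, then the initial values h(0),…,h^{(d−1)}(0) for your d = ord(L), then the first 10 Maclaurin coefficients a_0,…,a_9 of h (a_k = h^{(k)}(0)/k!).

f: a_k = -2, -4, 4, -8, 20, -56, 168, -528, 1716, -5720, …
Substitute x→r, Dx→(1/r')Dx; clear ⇒ L₀.
∫: right-multiply L₀ by Dx.
L = -2·Dx + (1 + 6·x + 5·x^2)·Dx^2  (order 2).
h: a_k = 0, -2, -2, 8/3, -5, 12, -34, 752/7, -731/2, 11800/9, …
ICs: h(0) = 0, h′(0) = -2.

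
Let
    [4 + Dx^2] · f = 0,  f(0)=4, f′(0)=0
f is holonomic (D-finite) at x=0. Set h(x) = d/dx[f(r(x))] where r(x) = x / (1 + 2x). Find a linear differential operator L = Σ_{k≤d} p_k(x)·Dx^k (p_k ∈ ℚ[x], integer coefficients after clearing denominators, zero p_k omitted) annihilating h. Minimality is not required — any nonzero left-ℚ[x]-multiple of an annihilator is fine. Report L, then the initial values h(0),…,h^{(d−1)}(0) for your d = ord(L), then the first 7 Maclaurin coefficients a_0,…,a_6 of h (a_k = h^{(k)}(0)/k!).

f: a_k = 4, 0, -8, 0, 8/3, 0, -16/45, …
h₀=f(r): pull back L_f along r ⇒ L₀.
h₀' ⇒ L via d/dx closure of L₀.
L = (28 + 96·x + 96·x^2) + (12 + 72·x + 144·x^2 + 96·x^3)·Dx + (1 + 8·x + 24·x^2 + 32·x^3 + 16·x^4)·Dx^2  (order 2).
h: a_k = 0, -16, 96, -1120/3, 3520/3, -48032/15, 38976/5, …
ICs: h(0) = 0, h′(0) = -16.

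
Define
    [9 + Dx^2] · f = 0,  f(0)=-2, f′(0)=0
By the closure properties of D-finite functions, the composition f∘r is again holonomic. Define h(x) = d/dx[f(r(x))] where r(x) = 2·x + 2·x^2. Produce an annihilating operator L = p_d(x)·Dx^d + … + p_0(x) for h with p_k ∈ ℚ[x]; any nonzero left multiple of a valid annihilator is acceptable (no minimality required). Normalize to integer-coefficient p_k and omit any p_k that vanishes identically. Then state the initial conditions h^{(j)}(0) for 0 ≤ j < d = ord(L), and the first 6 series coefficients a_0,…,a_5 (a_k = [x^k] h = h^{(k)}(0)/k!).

f: a_k = -2, 0, 9, 0, -27/4, 0, …
h₀=f(r): pull back L_f along r ⇒ L₀.
h₀' ⇒ L via d/dx closure of L₀.
L = (48 + 288·x + 864·x^2 + 1152·x^3 + 576·x^4) + (-6 - 12·x)·Dx + (1 + 4·x + 4·x^2)·Dx^2  (order 2).
h: a_k = 0, 72, 216, -288, -2160, -15552/5, …
ICs: h(0) = 0, h′(0) = 72.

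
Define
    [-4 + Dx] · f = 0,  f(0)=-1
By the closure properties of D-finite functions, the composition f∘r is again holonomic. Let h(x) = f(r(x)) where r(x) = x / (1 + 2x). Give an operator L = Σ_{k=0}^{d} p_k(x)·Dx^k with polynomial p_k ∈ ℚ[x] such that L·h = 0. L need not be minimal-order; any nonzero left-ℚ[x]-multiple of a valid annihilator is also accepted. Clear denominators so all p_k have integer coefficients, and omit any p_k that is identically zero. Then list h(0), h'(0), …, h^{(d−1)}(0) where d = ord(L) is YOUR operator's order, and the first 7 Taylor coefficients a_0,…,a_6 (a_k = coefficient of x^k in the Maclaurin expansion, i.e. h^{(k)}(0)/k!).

L = -4 + (1 + 4·x + 4·x^2)·Dx  (order 1).
h: a_k = -1, -4, 0, 16/3, -32/3, 64/5, -256/45, …
ICs: h(0) = -1.

f: a_k = -1, -4, -8, -32/3, -32/3, -128/15, -256/45, …
h₀=f(r): pull back L_f along r ⇒ L₀.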